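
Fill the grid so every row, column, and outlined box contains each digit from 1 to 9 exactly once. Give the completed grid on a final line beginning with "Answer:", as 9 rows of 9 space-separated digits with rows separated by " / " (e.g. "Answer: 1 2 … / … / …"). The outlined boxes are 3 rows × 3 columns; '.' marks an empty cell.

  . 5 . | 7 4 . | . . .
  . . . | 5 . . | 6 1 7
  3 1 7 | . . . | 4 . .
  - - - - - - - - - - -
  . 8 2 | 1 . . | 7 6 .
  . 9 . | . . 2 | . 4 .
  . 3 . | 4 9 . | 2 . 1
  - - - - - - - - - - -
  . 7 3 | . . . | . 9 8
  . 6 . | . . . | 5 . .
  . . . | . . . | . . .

Step 1. [r1c7∈{3,8,9}] 9 has one home in col 7: r1c7, so r1c7=9.
Step 2. [r1c6∈{1,3,6,8}] in row 1, 1 fits only at r1c6. So r1c6=1.
Step 3. [r9c9∈{2,3,4,6}] r9c9 is the only open cell in col 9 admitting 6 ⇒ r9c9=6.
Step 4. [r4c1∈{4,5}] in row 4, 4 fits only at r4c1. So r4c1=4.
Step 5. [r7c6∈{4,5,6}] in row 7, 4 fits only at r7c6, so r7c6=4.
Step 6. [r5c7∈{3,8}] in col 7, 8 fits only at r5c7. So r5c7=8.
Step 7. [r6c6∈{5,6,7,8}] across row 6, 8 lands solely at r6c6. So r6c6=8.
Step 8. [r9c7∈{1,3}] 3 has one home in col 7: r9c7 ⇒ r9c7=3.
Step 9. [r5c5∈{3,5,6,7}] r5c5 is the only open cell in box 5 admitting 7 ⇒ r5c5=7.
Step 10. [r5c4∈{3,6}] in box 5, 6 fits only at r5c4, so r5c4=6.
Step 11. [r7c4∈{2}] only 2 remains possible at r7c4 ⇒ r7c4=2.
Step 12. [r6c8∈{5}] r6c8's peers cover all but 5 ⇒ r6c8=5.
Step 13. [r8c4∈{3,8,9}] r8c4 is the only open cell in col 4 admitting 3. So r8c4=3.
Step 14. [r7c5∈{1,5,6}] across row 7, 6 lands solely at r7c5, so r7c5=6.
Step 15. [r7c1∈{1,5}] 5 has one home in row 7: r7c1 ⇒ r7c1=5.
Step 16. [r5c1∈{1}] nothing but 1 survives at r5c1 ⇒ r5c1=1.
Step 17. [r1c8∈{2,3,8}] col 8 places 3 nowhere but r1c8, so r1c8=3.
Step 18. [r1c9∈{2}] only 2 remains possible at r1c9. So r1c9=2.
Step 19. [r3c8∈{8}] r3c8 is down to just 8. So r3c8=8.
Step 20. [r2c5∈{2,3,8}] across box 2, 8 lands solely at r2c5 ⇒ r2c5=8.
Step 21. [r4c5∈{3,5}] col 5 places 3 nowhere but r4c5, so r4c5=3.
Step 22. [r9c4∈{8,9}] 8 has one home in col 4: r9c4. So r9c4=8.
Step 23. [r8c5∈{1}] only 1 remains possible at r8c5. So r8c5=1.
Step 24. [r3c4∈{9}] nothing but 9 survives at r3c4 ⇒ r3c4=9.
Step 25. [r6c3∈{6}] r6c3 has the single candidate 6, so r6c3=6.
Step 26. [r9c3∈{1,4,9}] across row 9, 1 lands solely at r9c3 ⇒ r9c3=1.
Step 27. [r9c2∈{2,4}] in row 9, 4 fits only at r9c2 ⇒ r9c2=4.
Step 28. [r1c3∈{8}] r1c3 has the single candidate 8, so r1c3=8.
Step 29. [r8c3∈{9}] r8c3's peers cover all but 9, so r8c3=9.
Step 30. [r9c1∈{2}] r9c1 has the single candidate 2, so r9c1=2.
Step 31. [r9c6∈{5,7,9}] r9c6 is the only open cell in row 9 admitting 9 ⇒ r9c6=9.
Step 32. [r8c8∈{2,7}] 2 has one home in row 8: r8c8. So r8c8=2.
Step 33. [r2c6∈{3}] r2c6's peers cover all but 3, so r2c6=3.
Step 34. [r2c3∈{4}] r2c3 has the single candidate 4. So r2c3=4.
Step 35. [r3c5∈{2}] r3c5 has the single candidate 2 ⇒ r3c5=2.
Step 36. [r8c1∈{8}] nothing but 8 survives at r8c1, so r8c1=8.
Step 37. [r9c5∈{5}] nothing but 5 survives at r9c5. So r9c5=5.
Step 38. [r2c2∈{2}] r2c2's peers cover all but 2, so r2c2=2.
Step 39. [r6c1∈{7}] nothing but 7 survives at r6c1. So r6c1=7.
Step 40. [r3c9∈{5}] r3c9 is down to just 5 ⇒ r3c9=5.
Step 41. [r8c9∈{4}] r8c9 has the single candidate 4. So r8c9=4.
Step 42. [r8c6∈{7}] r8c6 has the single candidate 7 ⇒ r8c6=7.
Step 43. [r4c9∈{9}] r4c9 has the single candidate 9, so r4c9=9.
Step 44. [r3c6∈{6}] nothing but 6 survives at r3c6, so r3c6=6.
Step 45. [r5c9∈{3}] only 3 remains possible at r5c9, so r5c9=3.
Step 46. [r2c1∈{9}] only 9 remains possible at r2c1 ⇒ r2c1=9.
Step 47. [r7c7∈{1}] r7c7 has the single candidate 1 ⇒ r7c7=1.
Step 48. [r5c3∈{5}] only 5 remains possible at r5c3, so r5c3=5.
Step 49. [r4c6∈{5}] r4c6 is down to just 5. So r4c6=5.
Step 50. [r1c1∈{6}] only 6 remains possible at r1c1. So r1c1=6.
Step 51. [r9c8∈{7}] only 7 remains possible at r9c8, so r9c8=7.

Answer: 6 5 8 7 4 1 9 3 2 / 9 2 4 5 8 3 6 1 7 / 3 1 7 9 2 6 4 8 5 / 4 8 2 1 3 5 7 6 9 / 1 9 5 6 7 2 8 4 3 / 7 3 6 4 9 8 2 5 1 / 5 7 3 2 6 4 1 9 8 / 8 6 9 3 1 7 5 2 4 / 2 4 1 8 5 9 3 7 6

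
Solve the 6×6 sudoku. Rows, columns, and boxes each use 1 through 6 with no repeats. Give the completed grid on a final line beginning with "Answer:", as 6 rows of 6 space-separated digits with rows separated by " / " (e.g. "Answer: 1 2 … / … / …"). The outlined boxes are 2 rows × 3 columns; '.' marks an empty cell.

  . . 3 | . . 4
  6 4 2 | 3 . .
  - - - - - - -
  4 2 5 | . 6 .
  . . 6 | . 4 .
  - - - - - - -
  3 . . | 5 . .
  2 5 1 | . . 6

Step 1. [r3c4∈{1}] r3c4 is down to just 1. So r3c4=1.
Step 2. [r1c2∈{1}] r1c2 is down to just 1. So r1c2=1.
Step 3. [r4c6∈{2,3,5}] r4c6 is the only open cell in row 4 admitting 5 ⇒ r4c6=5.
Step 4. [r5c6∈{1,2}] 2 has one home in col 6: r5c6. So r5c6=2.
Step 5. [r1c5∈{2,5}] col 5 places 2 nowhere but r1c5 ⇒ r1c5=2.
Step 6. [r2c6∈{1}] nothing but 1 survives at r2c6 ⇒ r2c6=1.
Step 7. [r1c4∈{6}] r1c4's peers cover all but 6 ⇒ r1c4=6.
Step 8. [r1c1∈{5}] nothing but 5 survives at r1c1 ⇒ r1c1=5.
Step 9. [r6c5∈{3}] r6c5's peers cover all but 3, so r6c5=3.
Step 10. [r2c5∈{5}] r2c5's peers cover all but 5. So r2c5=5.
Step 11. [r4c1∈{1}] only 1 remains possible at r4c1, so r4c1=1.
Step 12. [r6c4∈{4}] r6c4 is down to just 4. So r6c4=4.
Step 13. [r5c5∈{1}] only 1 remains possible at r5c5, so r5c5=1.
Step 14. [r4c4∈{2}] only 2 remains possible at r4c4 ⇒ r4c4=2.
Step 15. [r4c2∈{3}] nothing but 3 survives at r4c2, so r4c2=3.
Step 16. [r5c2∈{6}] nothing but 6 survives at r5c2, so r5c2=6.
Step 17. [r5c3∈{4}] r5c3 is down to just 4, so r5c3=4.
Step 18. [r3c6∈{3}] r3c6's peers cover all but 3. So r3c6=3.

Answer: 5 1 3 6 2 4 / 6 4 2 3 5 1 / 4 2 5 1 6 3 / 1 3 6 2 4 5 / 3 6 4 5 1 2 / 2 5 1 4 3 6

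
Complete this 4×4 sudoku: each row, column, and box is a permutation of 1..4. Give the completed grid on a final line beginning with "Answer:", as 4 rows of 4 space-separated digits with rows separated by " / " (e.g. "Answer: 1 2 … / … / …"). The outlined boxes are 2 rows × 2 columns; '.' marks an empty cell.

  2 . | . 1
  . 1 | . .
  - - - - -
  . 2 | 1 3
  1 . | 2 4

Step 1. [r2c1∈{3,4}] in col 1, 3 fits only at r2c1, so r2c1=3.
Step 2. [r1c2∈{4}] nothing but 4 survives at r1c2 ⇒ r1c2=4.
Step 3. [r4c2∈{3}] r4c2 has the single candidate 3. So r4c2=3.
Step 4. [r2c4∈{2}] only 2 remains possible at r2c4. So r2c4=2.
Step 5. [r1c3∈{3}] r1c3 has the single candidate 3. So r1c3=3.
Step 6. [r2c3∈{4}] r2c3 has the single candidate 4 ⇒ r2c3=4.
Step 7. [r3c1∈{4}] r3c1 is down to just 4, so r3c1=4.

Answer: 2 4 3 1 / 3 1 4 2 / 4 2 1 3 / 1 3 2 4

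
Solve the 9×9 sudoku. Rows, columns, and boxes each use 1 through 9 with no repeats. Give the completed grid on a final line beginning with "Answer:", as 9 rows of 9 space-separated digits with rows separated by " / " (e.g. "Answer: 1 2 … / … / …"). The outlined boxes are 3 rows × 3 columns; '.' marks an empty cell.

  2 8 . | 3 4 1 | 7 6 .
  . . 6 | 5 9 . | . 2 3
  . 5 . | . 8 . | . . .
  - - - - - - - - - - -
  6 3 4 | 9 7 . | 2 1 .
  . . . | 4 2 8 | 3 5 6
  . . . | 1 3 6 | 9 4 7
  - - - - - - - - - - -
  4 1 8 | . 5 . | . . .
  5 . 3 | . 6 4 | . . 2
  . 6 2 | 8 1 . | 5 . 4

Step 1. [r3c8∈{9}] nothing but 9 survives at r3c8. So r3c8=9.
Step 2. [r8c4∈{7}] r8c4 is down to just 7. So r8c4=7.
Step 3. [r9c1∈{7,9}] box 7 places 7 nowhere but r9c1 ⇒ r9c1=7.
Step 4. [r2c1∈{1}] only 1 remains possible at r2c1 ⇒ r2c1=1.
Step 5. [r3c3∈{7}] r3c3 is down to just 7 ⇒ r3c3=7.
Step 6. [r8c7∈{1,8}] 1 has one home in row 8: r8c7. So r8c7=1.
Step 7. [r9c6∈{3,9}] 9 has one home in row 9: r9c6, so r9c6=9.
Step 8. [r5c1∈{9}] nothing but 9 survives at r5c1. So r5c1=9.
Step 9. [r7c4∈{2}] r7c4 has the single candidate 2. So r7c4=2.
Step 10. [r2c2∈{4}] r2c2's peers cover all but 4, so r2c2=4.
Step 11. [r7c6∈{3}] r7c6 has the single candidate 3 ⇒ r7c6=3.
Step 12. [r5c2∈{7}] r5c2 is down to just 7 ⇒ r5c2=7.
Step 13. [r6c2∈{2}] r6c2 has the single candidate 2, so r6c2=2.
Step 14. [r9c8∈{3}] nothing but 3 survives at r9c8. So r9c8=3.
Step 15. [r8c8∈{8}] only 8 remains possible at r8c8. So r8c8=8.
Step 16. [r1c3∈{9}] r1c3 is down to just 9. So r1c3=9.
Step 17. [r4c6∈{5}] r4c6 has the single candidate 5. So r4c6=5.
Step 18. [r5c3∈{1}] only 1 remains possible at r5c3. So r5c3=1.
Step 19. [r3c1∈{3}] only 3 remains possible at r3c1, so r3c1=3.
Step 20. [r3c7∈{4}] nothing but 4 survives at r3c7 ⇒ r3c7=4.
Step 21. [r3c4∈{6}] only 6 remains possible at r3c4 ⇒ r3c4=6.
Step 22. [r3c6∈{2}] r3c6 is down to just 2 ⇒ r3c6=2.
Step 23. [r2c7∈{8}] r2c7's peers cover all but 8, so r2c7=8.
Step 24. [r6c1∈{8}] only 8 remains possible at r6c1. So r6c1=8.
Step 25. [r4c9∈{8}] r4c9 has the single candidate 8, so r4c9=8.
Step 26. [r1c9∈{5}] nothing but 5 survives at r1c9, so r1c9=5.
Step 27. [r8c2∈{9}] r8c2 is down to just 9, so r8c2=9.
Step 28. [r3c9∈{1}] r3c9's peers cover all but 1, so r3c9=1.
Step 29. [r7c9∈{9}] r7c9 has the single candidate 9. So r7c9=9.
Step 30. [r6c3∈{5}] nothing but 5 survives at r6c3 ⇒ r6c3=5.
Step 31. [r7c8∈{7}] nothing but 7 survives at r7c8, so r7c8=7.
Step 32. [r2c6∈{7}] r2c6 is down to just 7, so r2c6=7.
Step 33. [r7c7∈{6}] r7c7's peers cover all but 6, so r7c7=6.

Answer: 2 8 9 3 4 1 7 6 5 / 1 4 6 5 9 7 8 2 3 / 3 5 7 6 8 2 4 9 1 / 6 3 4 9 7 5 2 1 8 / 9 7 1 4 2 8 3 5 6 / 8 2 5 1 3 6 9 4 7 / 4 1 8 2 5 3 6 7 9 / 5 9 3 7 6 4 1 8 2 / 7 6 2 8 1 9 5 3 4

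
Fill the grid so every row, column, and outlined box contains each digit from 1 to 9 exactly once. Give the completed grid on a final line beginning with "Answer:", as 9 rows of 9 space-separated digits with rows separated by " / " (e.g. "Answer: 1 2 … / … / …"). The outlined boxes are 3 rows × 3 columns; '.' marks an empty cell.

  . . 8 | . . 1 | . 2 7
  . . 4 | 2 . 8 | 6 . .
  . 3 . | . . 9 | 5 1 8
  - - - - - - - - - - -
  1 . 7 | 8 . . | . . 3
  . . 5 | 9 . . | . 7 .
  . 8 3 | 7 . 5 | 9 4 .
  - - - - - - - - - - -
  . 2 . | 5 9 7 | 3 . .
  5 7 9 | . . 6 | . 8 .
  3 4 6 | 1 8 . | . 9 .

Step 1. [r4c7∈{2}] r4c7 is down to just 2, so r4c7=2.
Step 2. [r5c2∈{6}] r5c2 has the single candidate 6, so r5c2=6.
Step 3. [r5c9∈{1}] only 1 remains possible at r5c9. So r5c9=1.
Step 4. [r5c6∈{2,3,4}] col 6 places 3 nowhere but r5c6 ⇒ r5c6=3.
Step 5. [r6c1∈{2}] r6c1's peers cover all but 2. So r6c1=2.
Step 6. [r6c9∈{6}] r6c9 has the single candidate 6, so r6c9=6.
Step 7. [r4c5∈{4,6}] r4c5 is the only open cell in row 4 admitting 6, so r4c5=6.
Step 8. [r1c7∈{4}] nothing but 4 survives at r1c7, so r1c7=4.
Step 9. [r9c6∈{2}] r9c6 has the single candidate 2 ⇒ r9c6=2.
Step 10. [r4c2∈{9}] r4c2 is down to just 9, so r4c2=9.
Step 11. [r1c2∈{5}] r1c2's peers cover all but 5, so r1c2=5.
Step 12. [r1c5∈{3}] only 3 remains possible at r1c5. So r1c5=3.
Step 13. [r8c5∈{4}] nothing but 4 survives at r8c5. So r8c5=4.
Step 14. [r1c4∈{6}] only 6 remains possible at r1c4, so r1c4=6.
Step 15. [r3c5∈{7}] r3c5's peers cover all but 7, so r3c5=7.
Step 16. [r2c1∈{7,9}] r2c1 is the only open cell in row 2 admitting 7, so r2c1=7.
Step 17. [r9c7∈{7}] only 7 remains possible at r9c7 ⇒ r9c7=7.
Step 18. [r8c4∈{3}] r8c4 has the single candidate 3, so r8c4=3.
Step 19. [r2c5∈{5}] r2c5 has the single candidate 5, so r2c5=5.
Step 20. [r7c1∈{8}] r7c1's peers cover all but 8, so r7c1=8.
Step 21. [r8c7∈{1}] r8c7 has the single candidate 1, so r8c7=1.
Step 22. [r8c9∈{2}] r8c9 is down to just 2 ⇒ r8c9=2.
Step 23. [r3c3∈{2}] only 2 remains possible at r3c3. So r3c3=2.
Step 24. [r7c3∈{1}] r7c3 has the single candidate 1, so r7c3=1.
Step 25. [r5c1∈{4}] nothing but 4 survives at r5c1 ⇒ r5c1=4.
Step 26. [r4c8∈{5}] r4c8 is down to just 5. So r4c8=5.
Step 27. [r5c7∈{8}] r5c7's peers cover all but 8. So r5c7=8.
Step 28. [r4c6∈{4}] only 4 remains possible at r4c6 ⇒ r4c6=4.
Step 29. [r3c4∈{4}] r3c4 is down to just 4, so r3c4=4.
Step 30. [r2c9∈{9}] nothing but 9 survives at r2c9, so r2c9=9.
Step 31. [r5c5∈{2}] nothing but 2 survives at r5c5, so r5c5=2.
Step 32. [r6c5∈{1}] r6c5's peers cover all but 1 ⇒ r6c5=1.
Step 33. [r9c9∈{5}] nothing but 5 survives at r9c9. So r9c9=5.
Step 34. [r7c9∈{4}] r7c9 has the single candidate 4, so r7c9=4.
Step 35. [r3c1∈{6}] r3c1 is down to just 6 ⇒ r3c1=6.
Step 36. [r7c8∈{6}] r7c8 has the single candidate 6, so r7c8=6.
Step 37. [r1c1∈{9}] nothing but 9 survives at r1c1 ⇒ r1c1=9.
Step 38. [r2c2∈{1}] nothing but 1 survives at r2c2, so r2c2=1.
Step 39. [r2c8∈{3}] nothing but 3 survives at r2c8 ⇒ r2c8=3.

Answer: 9 5 8 6 3 1 4 2 7 / 7 1 4 2 5 8 6 3 9 / 6 3 2 4 7 9 5 1 8 / 1 9 7 8 6 4 2 5 3 / 4 6 5 9 2 3 8 7 1 / 2 8 3 7 1 5 9 4 6 / 8 2 1 5 9 7 3 6 4 / 5 7 9 3 4 6 1 8 2 / 3 4 6 1 8 2 7 9 5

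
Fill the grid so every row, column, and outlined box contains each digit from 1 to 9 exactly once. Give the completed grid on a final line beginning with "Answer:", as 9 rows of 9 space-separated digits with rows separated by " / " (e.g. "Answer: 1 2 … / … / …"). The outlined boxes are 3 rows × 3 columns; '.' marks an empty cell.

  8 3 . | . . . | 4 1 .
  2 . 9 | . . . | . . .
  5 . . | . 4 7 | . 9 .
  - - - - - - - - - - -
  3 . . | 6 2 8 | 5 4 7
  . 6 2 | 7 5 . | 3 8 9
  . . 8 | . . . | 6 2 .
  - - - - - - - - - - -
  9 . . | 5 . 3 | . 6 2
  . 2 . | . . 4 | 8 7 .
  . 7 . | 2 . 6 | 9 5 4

Step 1. [r9c1∈{1}] r9c1 is down to just 1 ⇒ r9c1=1.
Step 2. [r6c4∈{1,3,4,9}] across col 4, 4 lands solely at r6c4 ⇒ r6c4=4.
Step 3. [r3c2∈{1}] only 1 remains possible at r3c2, so r3c2=1.
Step 4. [r2c8∈{3}] r2c8's peers cover all but 3, so r2c8=3.
Step 5. [r6c9∈{1}] nothing but 1 survives at r6c9, so r6c9=1.
Step 6. [r1c4∈{9}] r1c4's peers cover all but 9 ⇒ r1c4=9.
Step 7. [r8c4∈{1}] r8c4's peers cover all but 1, so r8c4=1.
Step 8. [r3c3∈{6}] r3c3 is down to just 6 ⇒ r3c3=6.
Step 9. [r2c5∈{1,6,8}] across col 5, 1 lands solely at r2c5, so r2c5=1.
Step 10. [r2c9∈{5,6,8}] in row 2, 6 fits only at r2c9, so r2c9=6.
Step 11. [r6c6∈{9}] only 9 remains possible at r6c6, so r6c6=9.
Step 12. [r7c2∈{4,8}] 8 has one home in col 2: r7c2. So r7c2=8.
Step 13. [r9c3∈{3}] r9c3's peers cover all but 3, so r9c3=3.
Step 14. [r2c4∈{8}] r2c4 is down to just 8, so r2c4=8.
Step 15. [r1c9∈{5}] r1c9 is down to just 5 ⇒ r1c9=5.
Step 16. [r3c4∈{3}] r3c4's peers cover all but 3, so r3c4=3.
Step 17. [r1c3∈{7}] r1c3 is down to just 7 ⇒ r1c3=7.
Step 18. [r7c5∈{7}] r7c5's peers cover all but 7, so r7c5=7.
Step 19. [r8c9∈{3}] only 3 remains possible at r8c9, so r8c9=3.
Step 20. [r6c5∈{3}] only 3 remains possible at r6c5. So r6c5=3.
Step 21. [r3c7∈{2}] r3c7's peers cover all but 2. So r3c7=2.
Step 22. [r1c5∈{6}] r1c5's peers cover all but 6, so r1c5=6.
Step 23. [r6c1∈{7}] nothing but 7 survives at r6c1. So r6c1=7.
Step 24. [r6c2∈{5}] r6c2's peers cover all but 5 ⇒ r6c2=5.
Step 25. [r3c9∈{8}] r3c9 is down to just 8 ⇒ r3c9=8.
Step 26. [r8c5∈{9}] only 9 remains possible at r8c5, so r8c5=9.
Step 27. [r9c5∈{8}] r9c5 is down to just 8, so r9c5=8.
Step 28. [r4c2∈{9}] r4c2 is down to just 9, so r4c2=9.
Step 29. [r2c7∈{7}] only 7 remains possible at r2c7, so r2c7=7.
Step 30. [r5c1∈{4}] r5c1 has the single candidate 4. So r5c1=4.
Step 31. [r8c3∈{5}] r8c3's peers cover all but 5, so r8c3=5.
Step 32. [r8c1∈{6}] r8c1's peers cover all but 6, so r8c1=6.
Step 33. [r1c6∈{2}] r1c6 is down to just 2, so r1c6=2.
Step 34. [r4c3∈{1}] r4c3 is down to just 1. So r4c3=1.
Step 35. [r7c3∈{4}] nothing but 4 survives at r7c3, so r7c3=4.
Step 36. [r2c2∈{4}] r2c2's peers cover all but 4. So r2c2=4.
Step 37. [r2c6∈{5}] only 5 remains possible at r2c6 ⇒ r2c6=5.
Step 38. [r5c6∈{1}] r5c6 has the single candidate 1 ⇒ r5c6=1.
Step 39. [r7c7∈{1}] nothing but 1 survives at r7c7 ⇒ r7c7=1.

Answer: 8 3 7 9 6 2 4 1 5 / 2 4 9 8 1 5 7 3 6 / 5 1 6 3 4 7 2 9 8 / 3 9 1 6 2 8 5 4 7 / 4 6 2 7 5 1 3 8 9 / 7 5 8 4 3 9 6 2 1 / 9 8 4 5 7 3 1 6 2 / 6 2 5 1 9 4 8 7 3 / 1 7 3 2 8 6 9 5 4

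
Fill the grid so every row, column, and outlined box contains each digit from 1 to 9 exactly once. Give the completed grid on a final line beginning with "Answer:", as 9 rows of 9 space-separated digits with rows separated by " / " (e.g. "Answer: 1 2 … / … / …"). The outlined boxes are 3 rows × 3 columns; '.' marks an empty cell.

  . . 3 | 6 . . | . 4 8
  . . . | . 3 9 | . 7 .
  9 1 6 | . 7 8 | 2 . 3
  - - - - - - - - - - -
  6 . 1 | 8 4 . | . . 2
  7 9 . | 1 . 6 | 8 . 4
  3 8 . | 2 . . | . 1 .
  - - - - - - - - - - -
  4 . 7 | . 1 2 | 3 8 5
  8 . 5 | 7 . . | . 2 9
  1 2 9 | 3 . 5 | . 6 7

Step 1. [r3c8∈{5}] only 5 remains possible at r3c8. So r3c8=5.
Step 2. [r2c4∈{4,5}] across col 4, 5 lands solely at r2c4, so r2c4=5.
Step 3. [r4c8∈{3,9}] 9 has one home in col 8: r4c8, so r4c8=9.
Step 4. [r8c7∈{1,4}] 1 has one home in row 8: r8c7 ⇒ r8c7=1.
Step 5. [r4c2∈{5}] nothing but 5 survives at r4c2. So r4c2=5.
Step 6. [r6c7∈{5,6,7}] in col 7, 5 fits only at r6c7, so r6c7=5.
Step 7. [r2c1∈{2}] r2c1 is down to just 2, so r2c1=2.
Step 8. [r6c9∈{6}] nothing but 6 survives at r6c9, so r6c9=6.
Step 9. [r2c2∈{4}] r2c2 has the single candidate 4. So r2c2=4.
Step 10. [r8c5∈{6}] r8c5 is down to just 6, so r8c5=6.
Step 11. [r6c6∈{7}] r6c6's peers cover all but 7, so r6c6=7.
Step 12. [r2c9∈{1}] nothing but 1 survives at r2c9, so r2c9=1.
Step 13. [r6c3∈{4}] r6c3's peers cover all but 4, so r6c3=4.
Step 14. [r5c5∈{5}] nothing but 5 survives at r5c5, so r5c5=5.
Step 15. [r4c7∈{7}] r4c7 is down to just 7 ⇒ r4c7=7.
Step 16. [r3c4∈{4}] only 4 remains possible at r3c4, so r3c4=4.
Step 17. [r7c4∈{9}] r7c4 has the single candidate 9 ⇒ r7c4=9.
Step 18. [r9c7∈{4}] only 4 remains possible at r9c7 ⇒ r9c7=4.
Step 19. [r7c2∈{6}] r7c2 is down to just 6, so r7c2=6.
Step 20. [r1c2∈{7}] nothing but 7 survives at r1c2. So r1c2=7.
Step 21. [r1c7∈{9}] r1c7 has the single candidate 9, so r1c7=9.
Step 22. [r8c2∈{3}] nothing but 3 survives at r8c2. So r8c2=3.
Step 23. [r4c6∈{3}] r4c6's peers cover all but 3 ⇒ r4c6=3.
Step 24. [r5c3∈{2}] r5c3 is down to just 2. So r5c3=2.
Step 25. [r1c1∈{5}] r1c1 has the single candidate 5 ⇒ r1c1=5.
Step 26. [r6c5∈{9}] r6c5 has the single candidate 9. So r6c5=9.
Step 27. [r2c7∈{6}] only 6 remains possible at r2c7. So r2c7=6.
Step 28. [r5c8∈{3}] only 3 remains possible at r5c8, so r5c8=3.
Step 29. [r8c6∈{4}] r8c6 is down to just 4, so r8c6=4.
Step 30. [r1c5∈{2}] r1c5 is down to just 2. So r1c5=2.
Step 31. [r1c6∈{1}] r1c6's peers cover all but 1. So r1c6=1.
Step 32. [r2c3∈{8}] nothing but 8 survives at r2c3. So r2c3=8.
Step 33. [r9c5∈{8}] nothing but 8 survives at r9c5 ⇒ r9c5=8.

Answer: 5 7 3 6 2 1 9 4 8 / 2 4 8 5 3 9 6 7 1 / 9 1 6 4 7 8 2 5 3 / 6 5 1 8 4 3 7 9 2 / 7 9 2 1 5 6 8 3 4 / 3 8 4 2 9 7 5 1 6 / 4 6 7 9 1 2 3 8 5 / 8 3 5 7 6 4 1 2 9 / 1 2 9 3 8 5 4 6 7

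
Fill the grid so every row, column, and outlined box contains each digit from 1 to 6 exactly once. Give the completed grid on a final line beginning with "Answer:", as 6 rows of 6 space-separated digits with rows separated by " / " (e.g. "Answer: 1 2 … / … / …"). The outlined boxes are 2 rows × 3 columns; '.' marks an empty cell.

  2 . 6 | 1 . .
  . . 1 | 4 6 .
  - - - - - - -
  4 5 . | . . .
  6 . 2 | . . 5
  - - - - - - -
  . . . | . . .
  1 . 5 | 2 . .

Step 1. [r5c1∈{3}] r5c1 has the single candidate 3, so r5c1=3.
Step 2. [r1c6∈{3}] r1c6's peers cover all but 3 ⇒ r1c6=3.
Step 3. [r5c3∈{4}] nothing but 4 survives at r5c3 ⇒ r5c3=4.
Step 4. [r4c4∈{3}] r4c4 has the single candidate 3. So r4c4=3.
Step 5. [r3c5∈{1,2}] col 5 places 2 nowhere but r3c5. So r3c5=2.
Step 6. [r3c6∈{1,6}] r3c6 is the only open cell in row 3 admitting 1, so r3c6=1.
Step 7. [r5c6∈{6}] r5c6 is down to just 6 ⇒ r5c6=6.
Step 8. [r6c6∈{4}] r6c6's peers cover all but 4, so r6c6=4.
Step 9. [r5c4∈{5}] r5c4's peers cover all but 5. So r5c4=5.
Step 10. [r2c2∈{3}] only 3 remains possible at r2c2 ⇒ r2c2=3.
Step 11. [r2c6∈{2}] r2c6 is down to just 2. So r2c6=2.
Step 12. [r5c5∈{1}] only 1 remains possible at r5c5, so r5c5=1.
Step 13. [r2c1∈{5}] r2c1 has the single candidate 5, so r2c1=5.
Step 14. [r3c4∈{6}] only 6 remains possible at r3c4 ⇒ r3c4=6.
Step 15. [r5c2∈{2}] nothing but 2 survives at r5c2 ⇒ r5c2=2.
Step 16. [r4c5∈{4}] nothing but 4 survives at r4c5 ⇒ r4c5=4.
Step 17. [r3c3∈{3}] r3c3 is down to just 3, so r3c3=3.
Step 18. [r6c2∈{6}] r6c2 is down to just 6, so r6c2=6.
Step 19. [r1c2∈{4}] only 4 remains possible at r1c2 ⇒ r1c2=4.
Step 20. [r4c2∈{1}] r4c2's peers cover all but 1, so r4c2=1.
Step 21. [r1c5∈{5}] nothing but 5 survives at r1c5. So r1c5=5.
Step 22. [r6c5∈{3}] r6c5 is down to just 3, so r6c5=3.

Answer: 2 4 6 1 5 3 / 5 3 1 4 6 2 / 4 5 3 6 2 1 / 6 1 2 3 4 5 / 3 2 4 5 1 6 / 1 6 5 2 3 4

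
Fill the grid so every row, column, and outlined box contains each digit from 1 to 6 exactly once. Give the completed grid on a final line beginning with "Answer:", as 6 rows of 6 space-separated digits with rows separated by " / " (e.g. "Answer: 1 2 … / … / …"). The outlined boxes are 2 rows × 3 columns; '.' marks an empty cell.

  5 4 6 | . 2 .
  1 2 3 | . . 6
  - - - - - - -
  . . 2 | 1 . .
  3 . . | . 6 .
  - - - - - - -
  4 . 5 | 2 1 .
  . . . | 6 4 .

Step 1. [r5c6∈{3}] r5c6 has the single candidate 3, so r5c6=3.
Step 2. [r3c6∈{4,5}] across row 3, 4 lands solely at r3c6. So r3c6=4.
Step 3. [r4c4∈{5}] only 5 remains possible at r4c4. So r4c4=5.
Step 4. [r6c3∈{1}] r6c3's peers cover all but 1 ⇒ r6c3=1.
Step 5. [r5c2∈{6}] r5c2 is down to just 6. So r5c2=6.
Step 6. [r3c1∈{6}] r3c1's peers cover all but 6 ⇒ r3c1=6.
Step 7. [r2c4∈{4}] r2c4's peers cover all but 4, so r2c4=4.
Step 8. [r2c5∈{5}] r2c5 is down to just 5, so r2c5=5.
Step 9. [r6c6∈{5}] r6c6's peers cover all but 5 ⇒ r6c6=5.
Step 10. [r6c1∈{2}] nothing but 2 survives at r6c1. So r6c1=2.
Step 11. [r1c6∈{1}] r1c6's peers cover all but 1. So r1c6=1.
Step 12. [r3c2∈{5}] r3c2's peers cover all but 5 ⇒ r3c2=5.
Step 13. [r4c6∈{2}] r4c6's peers cover all but 2. So r4c6=2.
Step 14. [r3c5∈{3}] r3c5's peers cover all but 3. So r3c5=3.
Step 15. [r4c2∈{1}] r4c2 has the single candidate 1. So r4c2=1.
Step 16. [r4c3∈{4}] only 4 remains possible at r4c3. So r4c3=4.
Step 17. [r1c4∈{3}] nothing but 3 survives at r1c4. So r1c4=3.
Step 18. [r6c2∈{3}] r6c2's peers cover all but 3. So r6c2=3.

Answer: 5 4 6 3 2 1 / 1 2 3 4 5 6 / 6 5 2 1 3 4 / 3 1 4 5 6 2 / 4 6 5 2 1 3 / 2 3 1 6 4 5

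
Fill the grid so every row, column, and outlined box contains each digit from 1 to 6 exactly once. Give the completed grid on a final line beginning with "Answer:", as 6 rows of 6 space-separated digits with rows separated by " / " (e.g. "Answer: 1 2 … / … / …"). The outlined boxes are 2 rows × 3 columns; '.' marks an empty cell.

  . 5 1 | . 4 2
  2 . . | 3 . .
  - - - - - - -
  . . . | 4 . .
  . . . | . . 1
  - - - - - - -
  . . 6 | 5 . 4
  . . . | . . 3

Step 1. [r6c4∈{1,2,6}] col 4 places 1 nowhere but r6c4, so r6c4=1.
Step 2. [r4c4∈{2,6}] col 4 places 2 nowhere but r4c4 ⇒ r4c4=2.
Step 3. [r6c5∈{2,6}] across row 6, 6 lands solely at r6c5, so r6c5=6.
Step 4. [r1c1∈{3,6}] across row 1, 3 lands solely at r1c1 ⇒ r1c1=3.
Step 5. [r5c2∈{1,2,3}] r5c2 is the only open cell in row 5 admitting 3. So r5c2=3.
Step 6. [r3c6∈{5,6}] box 4 places 6 nowhere but r3c6, so r3c6=6.
Step 7. [r4c1∈{4,5,6}] col 1 places 6 nowhere but r4c1, so r4c1=6.
Step 8. [r4c2∈{4}] r4c2 is down to just 4. So r4c2=4.
Step 9. [r6c2∈{2}] only 2 remains possible at r6c2. So r6c2=2.
Step 10. [r6c1∈{4,5}] r6c1 is the only open cell in col 1 admitting 4. So r6c1=4.
Step 11. [r3c1∈{1,5}] 5 has one home in col 1: r3c1 ⇒ r3c1=5.
Step 12. [r4c5∈{3,5}] row 4 places 5 nowhere but r4c5, so r4c5=5.
Step 13. [r3c3∈{2,3}] 2 has one home in row 3: r3c3. So r3c3=2.
Step 14. [r2c2∈{6}] r2c2 has the single candidate 6 ⇒ r2c2=6.
Step 15. [r3c2∈{1}] only 1 remains possible at r3c2. So r3c2=1.
Step 16. [r2c5∈{1}] r2c5 has the single candidate 1 ⇒ r2c5=1.
Step 17. [r3c5∈{3}] r3c5 is down to just 3, so r3c5=3.
Step 18. [r1c4∈{6}] nothing but 6 survives at r1c4. So r1c4=6.
Step 19. [r2c6∈{5}] only 5 remains possible at r2c6. So r2c6=5.
Step 20. [r5c5∈{2}] only 2 remains possible at r5c5 ⇒ r5c5=2.
Step 21. [r4c3∈{3}] r4c3 is down to just 3. So r4c3=3.
Step 22. [r6c3∈{5}] r6c3's peers cover all but 5, so r6c3=5.
Step 23. [r5c1∈{1}] only 1 remains possible at r5c1 ⇒ r5c1=1.
Step 24. [r2c3∈{4}] r2c3's peers cover all but 4, so r2c3=4.

Answer: 3 5 1 6 4 2 / 2 6 4 3 1 5 / 5 1 2 4 3 6 / 6 4 3 2 5 1 / 1 3 6 5 2 4 / 4 2 5 1 6 3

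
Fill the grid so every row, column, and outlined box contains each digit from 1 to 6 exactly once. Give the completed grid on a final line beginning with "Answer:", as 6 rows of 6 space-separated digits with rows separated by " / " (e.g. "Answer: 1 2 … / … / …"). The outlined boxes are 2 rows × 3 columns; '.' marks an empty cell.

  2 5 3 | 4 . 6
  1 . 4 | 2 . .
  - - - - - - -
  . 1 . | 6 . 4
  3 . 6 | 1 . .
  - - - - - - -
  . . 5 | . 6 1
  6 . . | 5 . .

Step 1. [r5c2∈{2,3,4}] 2 has one home in row 5: r5c2. So r5c2=2.
Step 2. [r3c5∈{2,3,5}] r3c5 is the only open cell in row 3 admitting 3, so r3c5=3.
Step 3. [r2c6∈{3,5}] across row 2, 3 lands solely at r2c6, so r2c6=3.
Step 4. [r6c5∈{2,4}] in col 5, 4 fits only at r6c5, so r6c5=4.
Step 5. [r4c6∈{2,5}] across col 6, 5 lands solely at r4c6, so r4c6=5.
Step 6. [r3c1∈{5}] only 5 remains possible at r3c1 ⇒ r3c1=5.
Step 7. [r4c5∈{2}] only 2 remains possible at r4c5, so r4c5=2.
Step 8. [r1c5∈{1}] nothing but 1 survives at r1c5, so r1c5=1.
Step 9. [r5c1∈{4}] r5c1 is down to just 4 ⇒ r5c1=4.
Step 10. [r4c2∈{4}] r4c2 is down to just 4, so r4c2=4.
Step 11. [r6c2∈{3}] nothing but 3 survives at r6c2, so r6c2=3.
Step 12. [r2c2∈{6}] r2c2 has the single candidate 6, so r2c2=6.
Step 13. [r3c3∈{2}] r3c3's peers cover all but 2 ⇒ r3c3=2.
Step 14. [r6c6∈{2}] r6c6's peers cover all but 2, so r6c6=2.
Step 15. [r2c5∈{5}] r2c5 has the single candidate 5, so r2c5=5.
Step 16. [r5c4∈{3}] only 3 remains possible at r5c4, so r5c4=3.
Step 17. [r6c3∈{1}] r6c3 is down to just 1, so r6c3=1.

Answer: 2 5 3 4 1 6 / 1 6 4 2 5 3 / 5 1 2 6 3 4 / 3 4 6 1 2 5 / 4 2 5 3 6 1 / 6 3 1 5 4 2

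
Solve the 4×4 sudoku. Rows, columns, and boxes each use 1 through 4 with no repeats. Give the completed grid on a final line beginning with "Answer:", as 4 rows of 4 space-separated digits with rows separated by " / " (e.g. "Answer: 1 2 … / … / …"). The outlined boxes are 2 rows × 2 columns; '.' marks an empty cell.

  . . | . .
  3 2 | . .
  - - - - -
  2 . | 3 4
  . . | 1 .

Step 1. [r1c1∈{1,4}] in col 1, 1 fits only at r1c1, so r1c1=1.
Step 2. [r1c2∈{4}] only 4 remains possible at r1c2, so r1c2=4.
Step 3. [r1c3∈{2}] r1c3 is down to just 2 ⇒ r1c3=2.
Step 4. [r2c3∈{4}] r2c3 has the single candidate 4. So r2c3=4.
Step 5. [r1c4∈{3}] nothing but 3 survives at r1c4, so r1c4=3.
Step 6. [r2c4∈{1}] r2c4's peers cover all but 1. So r2c4=1.
Step 7. [r4c1∈{4}] r4c1 is down to just 4 ⇒ r4c1=4.
Step 8. [r4c4∈{2}] r4c4 has the single candidate 2. So r4c4=2.
Step 9. [r4c2∈{3}] r4c2 is down to just 3. So r4c2=3.
Step 10. [r3c2∈{1}] r3c2's peers cover all but 1 ⇒ r3c2=1.

Answer: 1 4 2 3 / 3 2 4 1 / 2 1 3 4 / 4 3 1 2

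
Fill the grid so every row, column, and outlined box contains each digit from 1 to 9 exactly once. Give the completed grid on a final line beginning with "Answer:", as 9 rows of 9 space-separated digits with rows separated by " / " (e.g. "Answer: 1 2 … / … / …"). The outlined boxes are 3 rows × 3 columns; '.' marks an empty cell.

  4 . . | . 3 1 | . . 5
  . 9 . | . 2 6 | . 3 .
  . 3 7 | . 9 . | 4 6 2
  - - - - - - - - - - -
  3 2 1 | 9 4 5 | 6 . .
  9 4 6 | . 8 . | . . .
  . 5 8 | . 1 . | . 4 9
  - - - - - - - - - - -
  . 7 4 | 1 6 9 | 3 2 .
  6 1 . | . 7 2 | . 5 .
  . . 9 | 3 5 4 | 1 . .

Step 1. [r7c9∈{8}] r7c9's peers cover all but 8, so r7c9=8.
Step 2. [r4c9∈{7}] r4c9's peers cover all but 7 ⇒ r4c9=7.
Step 3. [r3c6∈{8}] only 8 remains possible at r3c6. So r3c6=8.
Step 4. [r1c4∈{7}] r1c4 is down to just 7, so r1c4=7.
Step 5. [r2c3∈{5}] only 5 remains possible at r2c3 ⇒ r2c3=5.
Step 6. [r5c9∈{1,3}] col 9 places 3 nowhere but r5c9 ⇒ r5c9=3.
Step 7. [r5c4∈{2}] r5c4's peers cover all but 2 ⇒ r5c4=2.
Step 8. [r9c2∈{8}] nothing but 8 survives at r9c2. So r9c2=8.
Step 9. [r2c1∈{1,8}] across col 1, 8 lands solely at r2c1 ⇒ r2c1=8.
Step 10. [r1c8∈{8,9}] col 8 places 9 nowhere but r1c8. So r1c8=9.
Step 11. [r5c6∈{7}] nothing but 7 survives at r5c6, so r5c6=7.
Step 12. [r6c4∈{6}] r6c4 has the single candidate 6, so r6c4=6.
Step 13. [r8c4∈{8}] nothing but 8 survives at r8c4, so r8c4=8.
Step 14. [r6c7∈{2}] nothing but 2 survives at r6c7, so r6c7=2.
Step 15. [r5c8∈{1}] only 1 remains possible at r5c8 ⇒ r5c8=1.
Step 16. [r9c1∈{2}] nothing but 2 survives at r9c1 ⇒ r9c1=2.
Step 17. [r1c3∈{2}] nothing but 2 survives at r1c3 ⇒ r1c3=2.
Step 18. [r9c9∈{6}] nothing but 6 survives at r9c9. So r9c9=6.
Step 19. [r1c2∈{6}] r1c2 is down to just 6 ⇒ r1c2=6.
Step 20. [r9c8∈{7}] nothing but 7 survives at r9c8, so r9c8=7.
Step 21. [r1c7∈{8}] only 8 remains possible at r1c7 ⇒ r1c7=8.
Step 22. [r5c7∈{5}] r5c7's peers cover all but 5, so r5c7=5.
Step 23. [r8c3∈{3}] r8c3 is down to just 3. So r8c3=3.
Step 24. [r7c1∈{5}] r7c1 has the single candidate 5 ⇒ r7c1=5.
Step 25. [r2c4∈{4}] r2c4 has the single candidate 4. So r2c4=4.
Step 26. [r2c7∈{7}] nothing but 7 survives at r2c7. So r2c7=7.
Step 27. [r3c4∈{5}] r3c4's peers cover all but 5 ⇒ r3c4=5.
Step 28. [r6c1∈{7}] r6c1 is down to just 7. So r6c1=7.
Step 29. [r8c9∈{4}] nothing but 4 survives at r8c9. So r8c9=4.
Step 30. [r3c1∈{1}] r3c1's peers cover all but 1, so r3c1=1.
Step 31. [r6c6∈{3}] r6c6 is down to just 3. So r6c6=3.
Step 32. [r2c9∈{1}] only 1 remains possible at r2c9 ⇒ r2c9=1.
Step 33. [r8c7∈{9}] only 9 remains possible at r8c7 ⇒ r8c7=9.
Step 34. [r4c8∈{8}] nothing but 8 survives at r4c8, so r4c8=8.

Answer: 4 6 2 7 3 1 8 9 5 / 8 9 5 4 2 6 7 3 1 / 1 3 7 5 9 8 4 6 2 / 3 2 1 9 4 5 6 8 7 / 9 4 6 2 8 7 5 1 3 / 7 5 8 6 1 3 2 4 9 / 5 7 4 1 6 9 3 2 8 / 6 1 3 8 7 2 9 5 4 / 2 8 9 3 5 4 1 7 6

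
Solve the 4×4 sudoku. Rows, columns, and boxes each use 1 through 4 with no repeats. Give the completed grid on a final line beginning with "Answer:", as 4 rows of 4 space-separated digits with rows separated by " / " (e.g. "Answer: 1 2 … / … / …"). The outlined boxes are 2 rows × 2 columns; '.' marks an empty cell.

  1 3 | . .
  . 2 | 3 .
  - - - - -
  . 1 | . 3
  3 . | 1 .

Step 1. [r4c4∈{2,4}] in row 4, 2 fits only at r4c4 ⇒ r4c4=2.
Step 2. [r2c1∈{4}] nothing but 4 survives at r2c1. So r2c1=4.
Step 3. [r1c3∈{2,4}] row 1 places 2 nowhere but r1c3. So r1c3=2.
Step 4. [r1c4∈{4}] r1c4 is down to just 4, so r1c4=4.
Step 5. [r3c1∈{2}] r3c1 is down to just 2, so r3c1=2.
Step 6. [r3c3∈{4}] r3c3's peers cover all but 4, so r3c3=4.
Step 7. [r4c2∈{4}] r4c2's peers cover all but 4, so r4c2=4.
Step 8. [r2c4∈{1}] r2c4 has the single candidate 1. So r2c4=1.

Answer: 1 3 2 4 / 4 2 3 1 / 2 1 4 3 / 3 4 1 2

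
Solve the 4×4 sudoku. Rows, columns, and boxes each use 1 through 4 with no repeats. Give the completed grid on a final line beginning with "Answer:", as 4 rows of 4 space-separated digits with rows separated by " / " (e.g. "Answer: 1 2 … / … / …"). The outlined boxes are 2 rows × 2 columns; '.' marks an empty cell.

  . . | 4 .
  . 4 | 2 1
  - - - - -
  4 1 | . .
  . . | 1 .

Step 1. [r1c4∈{3}] nothing but 3 survives at r1c4. So r1c4=3.
Step 2. [r4c2∈{2,3}] in col 2, 3 fits only at r4c2, so r4c2=3.
Step 3. [r4c1∈{2}] nothing but 2 survives at r4c1 ⇒ r4c1=2.
Step 4. [r2c1∈{3}] r2c1 is down to just 3 ⇒ r2c1=3.
Step 5. [r1c2∈{2}] only 2 remains possible at r1c2. So r1c2=2.
Step 6. [r1c1∈{1}] r1c1 is down to just 1. So r1c1=1.
Step 7. [r3c4∈{2}] r3c4's peers cover all but 2. So r3c4=2.
Step 8. [r3c3∈{3}] r3c3 is down to just 3 ⇒ r3c3=3.
Step 9. [r4c4∈{4}] r4c4 has the single candidate 4. So r4c4=4.

Answer: 1 2 4 3 / 3 4 2 1 / 4 1 3 2 / 2 3 1 4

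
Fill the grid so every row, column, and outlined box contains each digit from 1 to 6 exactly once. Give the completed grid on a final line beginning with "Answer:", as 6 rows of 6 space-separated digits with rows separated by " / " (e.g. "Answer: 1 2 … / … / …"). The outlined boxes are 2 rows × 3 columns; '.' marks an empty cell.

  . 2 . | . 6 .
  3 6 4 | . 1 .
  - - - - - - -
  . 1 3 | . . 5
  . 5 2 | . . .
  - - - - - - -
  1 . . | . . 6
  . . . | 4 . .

Step 1. [r5c3∈{5}] nothing but 5 survives at r5c3, so r5c3=5.
Step 2. [r6c1∈{2,6}] r6c1 is the only open cell in col 1 admitting 2 ⇒ r6c1=2.
Step 3. [r6c2∈{3}] r6c2's peers cover all but 3 ⇒ r6c2=3.
Step 4. [r4c4∈{1,3,6}] r4c4 is the only open cell in col 4 admitting 1. So r4c4=1.
Step 5. [r3c4∈{2,6}] across col 4, 6 lands solely at r3c4 ⇒ r3c4=6.
Step 6. [r1c6∈{3,4}] r1c6 is the only open cell in row 1 admitting 4 ⇒ r1c6=4.
Step 7. [r2c4∈{2,5}] row 2 places 5 nowhere but r2c4. So r2c4=5.
Step 8. [r3c5∈{2,4}] 2 has one home in row 3: r3c5, so r3c5=2.
Step 9. [r5c5∈{3}] only 3 remains possible at r5c5. So r5c5=3.
Step 10. [r4c5∈{4}] r4c5 has the single candidate 4 ⇒ r4c5=4.
Step 11. [r5c2∈{4}] nothing but 4 survives at r5c2. So r5c2=4.
Step 12. [r4c6∈{3}] r4c6 is down to just 3 ⇒ r4c6=3.
Step 13. [r4c1∈{6}] only 6 remains possible at r4c1. So r4c1=6.
Step 14. [r6c3∈{6}] r6c3 has the single candidate 6 ⇒ r6c3=6.
Step 15. [r5c4∈{2}] r5c4 has the single candidate 2. So r5c4=2.
Step 16. [r1c1∈{5}] nothing but 5 survives at r1c1. So r1c1=5.
Step 17. [r1c3∈{1}] only 1 remains possible at r1c3, so r1c3=1.
Step 18. [r2c6∈{2}] r2c6 has the single candidate 2, so r2c6=2.
Step 19. [r6c5∈{5}] only 5 remains possible at r6c5. So r6c5=5.
Step 20. [r1c4∈{3}] r1c4's peers cover all but 3. So r1c4=3.
Step 21. [r3c1∈{4}] nothing but 4 survives at r3c1, so r3c1=4.
Step 22. [r6c6∈{1}] r6c6 is down to just 1. So r6c6=1.

Answer: 5 2 1 3 6 4 / 3 6 4 5 1 2 / 4 1 3 6 2 5 / 6 5 2 1 4 3 / 1 4 5 2 3 6 / 2 3 6 4 5 1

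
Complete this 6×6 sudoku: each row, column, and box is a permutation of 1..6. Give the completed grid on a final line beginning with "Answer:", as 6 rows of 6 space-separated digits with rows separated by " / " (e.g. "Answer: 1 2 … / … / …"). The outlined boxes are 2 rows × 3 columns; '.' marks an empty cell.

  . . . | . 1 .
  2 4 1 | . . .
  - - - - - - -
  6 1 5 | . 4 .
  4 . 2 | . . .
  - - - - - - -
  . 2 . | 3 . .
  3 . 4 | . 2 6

Step 1. [r5c5∈{5}] r5c5 has the single candidate 5, so r5c5=5.
Step 2. [r3c6∈{2,3}] 3 has one home in row 3: r3c6, so r3c6=3.
Step 3. [r1c4∈{2,4,5,6}] in col 4, 4 fits only at r1c4 ⇒ r1c4=4.
Step 4. [r2c6∈{5}] nothing but 5 survives at r2c6. So r2c6=5.
Step 5. [r1c2∈{3,5,6}] 6 has one home in col 2: r1c2. So r1c2=6.
Step 6. [r6c4∈{1}] r6c4's peers cover all but 1 ⇒ r6c4=1.
Step 7. [r4c5∈{6}] r4c5 has the single candidate 6. So r4c5=6.
Step 8. [r2c5∈{3}] only 3 remains possible at r2c5, so r2c5=3.
Step 9. [r1c6∈{2}] r1c6 is down to just 2. So r1c6=2.
Step 10. [r6c2∈{5}] r6c2 has the single candidate 5. So r6c2=5.
Step 11. [r5c1∈{1}] r5c1 has the single candidate 1, so r5c1=1.
Step 12. [r4c4∈{5}] r4c4 has the single candidate 5. So r4c4=5.
Step 13. [r2c4∈{6}] r2c4 has the single candidate 6 ⇒ r2c4=6.
Step 14. [r3c4∈{2}] r3c4's peers cover all but 2 ⇒ r3c4=2.
Step 15. [r4c6∈{1}] r4c6 has the single candidate 1. So r4c6=1.
Step 16. [r4c2∈{3}] r4c2 has the single candidate 3 ⇒ r4c2=3.
Step 17. [r5c6∈{4}] r5c6 has the single candidate 4, so r5c6=4.
Step 18. [r1c1∈{5}] r1c1 is down to just 5 ⇒ r1c1=5.
Step 19. [r1c3∈{3}] nothing but 3 survives at r1c3 ⇒ r1c3=3.
Step 20. [r5c3∈{6}] r5c3's peers cover all but 6. So r5c3=6.

Answer: 5 6 3 4 1 2 / 2 4 1 6 3 5 / 6 1 5 2 4 3 / 4 3 2 5 6 1 / 1 2 6 3 5 4 / 3 5 4 1 2 6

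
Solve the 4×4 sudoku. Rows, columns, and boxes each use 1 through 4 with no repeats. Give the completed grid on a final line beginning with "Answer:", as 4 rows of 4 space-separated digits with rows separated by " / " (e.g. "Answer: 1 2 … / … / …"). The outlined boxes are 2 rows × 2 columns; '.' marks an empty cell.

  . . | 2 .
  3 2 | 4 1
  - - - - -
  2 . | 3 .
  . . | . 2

Step 1. [r3c2∈{1,4}] r3c2 is the only open cell in row 3 admitting 1 ⇒ r3c2=1.
Step 2. [r4c1∈{4}] nothing but 4 survives at r4c1. So r4c1=4.
Step 3. [r1c4∈{3}] r1c4's peers cover all but 3 ⇒ r1c4=3.
Step 4. [r3c4∈{4}] only 4 remains possible at r3c4 ⇒ r3c4=4.
Step 5. [r4c2∈{3}] r4c2 is down to just 3, so r4c2=3.
Step 6. [r1c1∈{1}] r1c1 is down to just 1, so r1c1=1.
Step 7. [r4c3∈{1}] only 1 remains possible at r4c3. So r4c3=1.
Step 8. [r1c2∈{4}] only 4 remains possible at r1c2 ⇒ r1c2=4.

Answer: 1 4 2 3 / 3 2 4 1 / 2 1 3 4 / 4 3 1 2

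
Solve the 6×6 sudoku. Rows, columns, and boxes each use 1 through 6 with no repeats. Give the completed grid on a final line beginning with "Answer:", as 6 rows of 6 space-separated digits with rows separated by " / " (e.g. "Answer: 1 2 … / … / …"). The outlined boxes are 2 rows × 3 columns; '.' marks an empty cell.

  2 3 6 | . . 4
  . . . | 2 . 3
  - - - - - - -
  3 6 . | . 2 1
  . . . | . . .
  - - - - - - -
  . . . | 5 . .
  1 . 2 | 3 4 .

Step 1. [r3c3∈{4,5}] 5 has one home in row 3: r3c3, so r3c3=5.
Step 2. [r4c1∈{4}] r4c1 has the single candidate 4, so r4c1=4.
Step 3. [r2c5∈{1,5,6}] row 2 places 6 nowhere but r2c5. So r2c5=6.
Step 4. [r6c6∈{6}] r6c6 has the single candidate 6. So r6c6=6.
Step 5. [r5c2∈{4}] nothing but 4 survives at r5c2. So r5c2=4.
Step 6. [r1c5∈{1,5}] in row 1, 5 fits only at r1c5 ⇒ r1c5=5.
Step 7. [r4c3∈{1}] r4c3's peers cover all but 1 ⇒ r4c3=1.
Step 8. [r2c2∈{1,5}] in row 2, 1 fits only at r2c2 ⇒ r2c2=1.
Step 9. [r3c4∈{4}] r3c4 has the single candidate 4. So r3c4=4.
Step 10. [r4c4∈{6}] r4c4's peers cover all but 6. So r4c4=6.
Step 11. [r2c3∈{4}] r2c3 has the single candidate 4, so r2c3=4.
Step 12. [r6c2∈{5}] r6c2 has the single candidate 5 ⇒ r6c2=5.
Step 13. [r5c6∈{2}] r5c6 has the single candidate 2. So r5c6=2.
Step 14. [r5c1∈{6}] only 6 remains possible at r5c1. So r5c1=6.
Step 15. [r1c4∈{1}] r1c4 is down to just 1, so r1c4=1.
Step 16. [r2c1∈{5}] r2c1 is down to just 5, so r2c1=5.
Step 17. [r5c3∈{3}] r5c3's peers cover all but 3. So r5c3=3.
Step 18. [r4c2∈{2}] r4c2 is down to just 2, so r4c2=2.
Step 19. [r5c5∈{1}] r5c5 has the single candidate 1, so r5c5=1.
Step 20. [r4c5∈{3}] r4c5's peers cover all but 3 ⇒ r4c5=3.
Step 21. [r4c6∈{5}] r4c6's peers cover all but 5, so r4c6=5.

Answer: 2 3 6 1 5 4 / 5 1 4 2 6 3 / 3 6 5 4 2 1 / 4 2 1 6 3 5 / 6 4 3 5 1 2 / 1 5 2 3 4 6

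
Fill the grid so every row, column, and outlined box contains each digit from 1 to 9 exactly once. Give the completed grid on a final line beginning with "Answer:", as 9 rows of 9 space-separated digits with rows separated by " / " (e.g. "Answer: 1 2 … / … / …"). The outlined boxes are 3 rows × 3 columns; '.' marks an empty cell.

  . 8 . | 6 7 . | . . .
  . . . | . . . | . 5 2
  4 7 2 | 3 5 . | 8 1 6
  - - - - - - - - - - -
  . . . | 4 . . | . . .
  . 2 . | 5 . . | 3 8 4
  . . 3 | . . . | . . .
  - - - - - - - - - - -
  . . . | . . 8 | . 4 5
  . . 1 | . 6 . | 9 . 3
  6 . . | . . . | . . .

Step 1. [r9c3∈{4,5,7,8,9}] 4 has one home in col 3: r9c3 ⇒ r9c3=4.
Step 2. [r3c6∈{9}] r3c6's peers cover all but 9, so r3c6=9.
Step 3. [r4c3∈{5,6,7,8,9}] r4c3 is the only open cell in col 3 admitting 8. So r4c3=8.
Step 4. [r1c6∈{1,2,4}] 2 has one home in row 1: r1c6. So r1c6=2.
Step 5. [r1c1∈{1,3,5,9}] across row 1, 1 lands solely at r1c1, so r1c1=1.
Step 6. [r8c2∈{5}] only 5 remains possible at r8c2, so r8c2=5.
Step 7. [r2c7∈{4,7}] across row 2, 7 lands solely at r2c7 ⇒ r2c7=7.
Step 8. [r7c7∈{1,2,6}] row 7 places 6 nowhere but r7c7. So r7c7=6.
Step 9. [r1c9∈{9}] r1c9 has the single candidate 9. So r1c9=9.
Step 10. [r2c5∈{1,4,8}] in col 5, 4 fits only at r2c5. So r2c5=4.
Step 11. [r2c6∈{1}] r2c6 is down to just 1. So r2c6=1.
Step 12. [r5c5∈{1,9}] in row 5, 1 fits only at r5c5. So r5c5=1.
Step 13. [r7c4∈{1,2,7,9}] row 7 places 1 nowhere but r7c4, so r7c4=1.
Step 14. [r6c2∈{1,4,6,9}] in row 6, 4 fits only at r6c2 ⇒ r6c2=4.
Step 15. [r4c2∈{1,6,9}] 1 has one home in col 2: r4c2 ⇒ r4c2=1.
Step 16. [r4c9∈{7}] only 7 remains possible at r4c9. So r4c9=7.
Step 17. [r5c3∈{6,7,9}] box 4 places 6 nowhere but r5c3 ⇒ r5c3=6.
Step 18. [r5c6∈{7}] r5c6 has the single candidate 7 ⇒ r5c6=7.
Step 19. [r5c1∈{9}] r5c1 is down to just 9 ⇒ r5c1=9.
Step 20. [r6c5∈{2,8,9}] 8 has one home in col 5: r6c5 ⇒ r6c5=8.
Step 21. [r6c1∈{5,7}] in row 6, 7 fits only at r6c1. So r6c1=7.
Step 22. [r6c7∈{1,2,5}] in row 6, 5 fits only at r6c7 ⇒ r6c7=5.
Step 23. [r4c7∈{2}] nothing but 2 survives at r4c7, so r4c7=2.
Step 24. [r6c4∈{2,9}] r6c4 is the only open cell in row 6 admitting 2. So r6c4=2.
Step 25. [r9c4∈{7,9}] across col 4, 9 lands solely at r9c4. So r9c4=9.
Step 26. [r9c2∈{3}] r9c2's peers cover all but 3, so r9c2=3.
Step 27. [r6c6∈{6}] r6c6 is down to just 6 ⇒ r6c6=6.
Step 28. [r4c5∈{3,9}] col 5 places 9 nowhere but r4c5, so r4c5=9.
Step 29. [r2c3∈{9}] only 9 remains possible at r2c3, so r2c3=9.
Step 30. [r9c5∈{2}] nothing but 2 survives at r9c5, so r9c5=2.
Step 31. [r8c8∈{2,7}] across col 8, 2 lands solely at r8c8, so r8c8=2.
Step 32. [r6c9∈{1}] only 1 remains possible at r6c9. So r6c9=1.
Step 33. [r2c1∈{3}] nothing but 3 survives at r2c1, so r2c1=3.
Step 34. [r4c1∈{5}] nothing but 5 survives at r4c1 ⇒ r4c1=5.
Step 35. [r6c8∈{9}] r6c8's peers cover all but 9, so r6c8=9.
Step 36. [r4c8∈{6}] r4c8's peers cover all but 6. So r4c8=6.
Step 37. [r2c2∈{6}] nothing but 6 survives at r2c2, so r2c2=6.
Step 38. [r7c3∈{7}] r7c3 is down to just 7. So r7c3=7.
Step 39. [r7c2∈{9}] r7c2's peers cover all but 9. So r7c2=9.
Step 40. [r8c4∈{7}] r8c4's peers cover all but 7 ⇒ r8c4=7.
Step 41. [r4c6∈{3}] only 3 remains possible at r4c6 ⇒ r4c6=3.
Step 42. [r8c1∈{8}] r8c1's peers cover all but 8, so r8c1=8.
Step 43. [r1c3∈{5}] r1c3 is down to just 5 ⇒ r1c3=5.
Step 44. [r9c6∈{5}] r9c6's peers cover all but 5 ⇒ r9c6=5.
Step 45. [r1c8∈{3}] r1c8 is down to just 3, so r1c8=3.
Step 46. [r9c7∈{1}] r9c7 is down to just 1, so r9c7=1.
Step 47. [r2c4∈{8}] r2c4's peers cover all but 8 ⇒ r2c4=8.
Step 48. [r7c1∈{2}] nothing but 2 survives at r7c1, so r7c1=2.
Step 49. [r9c8∈{7}] r9c8's peers cover all but 7 ⇒ r9c8=7.
Step 50. [r8c6∈{4}] r8c6 has the single candidate 4 ⇒ r8c6=4.
Step 51. [r1c7∈{4}] r1c7's peers cover all but 4, so r1c7=4.
Step 52. [r7c5∈{3}] only 3 remains possible at r7c5, so r7c5=3.
Step 53. [r9c9∈{8}] nothing but 8 survives at r9c9. So r9c9=8.

Answer: 1 8 5 6 7 2 4 3 9 / 3 6 9 8 4 1 7 5 2 / 4 7 2 3 5 9 8 1 6 / 5 1 8 4 9 3 2 6 7 / 9 2 6 5 1 7 3 8 4 / 7 4 3 2 8 6 5 9 1 / 2 9 7 1 3 8 6 4 5 / 8 5 1 7 6 4 9 2 3 / 6 3 4 9 2 5 1 7 8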